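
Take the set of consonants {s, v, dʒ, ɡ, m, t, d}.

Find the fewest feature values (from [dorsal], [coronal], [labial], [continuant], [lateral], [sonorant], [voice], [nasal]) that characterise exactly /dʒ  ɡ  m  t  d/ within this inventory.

Every target segment is [-continuant] and no other inventory member is, so one feature is enough.

[-continuant]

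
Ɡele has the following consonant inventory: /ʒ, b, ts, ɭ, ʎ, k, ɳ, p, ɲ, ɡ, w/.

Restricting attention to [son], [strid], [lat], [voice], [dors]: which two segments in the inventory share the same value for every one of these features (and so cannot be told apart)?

/ɲ/ (palatal nasal) and /w/ (labial-velar glide) are both [+sonorant], [−strident], [−lateral], [+voice], [+dorsal], so none of the listed features separates them. (They do differ in [nasal], [continuant], [labial], [round] and [back], which are not among the given features.) Every other pair in the inventory differs on at least one listed feature.

ɲ, w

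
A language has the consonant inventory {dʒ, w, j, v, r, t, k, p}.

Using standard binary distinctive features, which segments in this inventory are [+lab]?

w, v, p

The feature [labial] marks segments articulated with one or both lips. In this inventory /w, v, p/ have that property, so they are [+labial]; /dʒ, j, r, t, k/ are [−labial].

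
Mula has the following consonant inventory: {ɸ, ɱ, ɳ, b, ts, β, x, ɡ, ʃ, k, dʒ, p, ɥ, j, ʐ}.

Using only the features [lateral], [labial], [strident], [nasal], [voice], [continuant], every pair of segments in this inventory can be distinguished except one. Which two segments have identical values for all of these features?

ɥ, β

/ɥ/ (labial-palatal glide) and /β/ (voiced bilabial fricative) are both [−lateral], [+labial], [−strident], [−nasal], [+voice], [+continuant], so none of the listed features separates them. (They do differ in [sonorant], [round] and [dorsal], which are not among the given features.) Every other pair in the inventory differs on at least one listed feature.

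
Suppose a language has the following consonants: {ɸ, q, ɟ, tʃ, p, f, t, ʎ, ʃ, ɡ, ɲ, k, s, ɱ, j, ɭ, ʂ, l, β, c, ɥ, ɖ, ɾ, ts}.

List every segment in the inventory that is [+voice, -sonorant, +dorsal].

Checking each segment against [+voice], [-sonorant], [+dorsal]: /ɟ/ (voiced palatal stop), /ɡ/ (voiced velar stop) satisfy every feature; every other segment in the inventory fails at least one.

ɟ, ɡ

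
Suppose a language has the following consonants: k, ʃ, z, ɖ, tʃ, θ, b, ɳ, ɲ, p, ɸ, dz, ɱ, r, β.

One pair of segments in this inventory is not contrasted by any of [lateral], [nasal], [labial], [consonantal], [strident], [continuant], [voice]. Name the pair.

/ɲ/ (palatal nasal) and /ɳ/ (retroflex nasal) are both [−lateral], [+nasal], [−labial], [+consonantal], [−strident], [−continuant], [+voice], so none of the listed features separates them. (They do differ in [dorsal], which is not among the given features.) Every other pair in the inventory differs on at least one listed feature.

ɲ, ɳ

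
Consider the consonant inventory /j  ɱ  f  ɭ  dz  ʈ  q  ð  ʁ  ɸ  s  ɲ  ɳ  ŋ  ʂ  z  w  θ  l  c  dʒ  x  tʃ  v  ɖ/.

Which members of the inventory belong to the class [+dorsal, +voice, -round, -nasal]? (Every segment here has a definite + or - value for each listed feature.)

The [+dorsal] segments are /j, q, ʁ, ɲ, ŋ, w, c, x/.
Then [+voice] gives /j, ʁ, ɲ, ŋ, w/.
Intersecting with [-round] gives /j, ʁ, ɲ, ŋ/.
Within that set, [-nasal] leaves /j, ʁ/.

j, ʁ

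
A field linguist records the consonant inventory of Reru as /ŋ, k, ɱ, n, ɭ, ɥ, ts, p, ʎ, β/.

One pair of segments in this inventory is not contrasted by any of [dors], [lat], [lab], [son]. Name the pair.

Both /p/ and /β/ are [-dorsal], [-lateral], [+labial], [-sonorant]. Since the list omits [voice] and [continuant] — which do distinguish the voiceless bilabial stop from the voiced bilabial fricative — this pair collapses; all other pairs remain distinct.

p, β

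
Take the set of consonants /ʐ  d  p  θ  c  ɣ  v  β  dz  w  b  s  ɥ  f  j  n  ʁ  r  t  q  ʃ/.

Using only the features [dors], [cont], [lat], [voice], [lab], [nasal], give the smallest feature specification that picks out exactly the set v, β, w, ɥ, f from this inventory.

[+cont, +lab]

Every target segment is [+continuant], [+labial]; each remaining inventory member fails at least one of these. Each conjunct is needed — [+labial] alone would also admit /p, b/; [+continuant] alone would also admit /ʐ, θ, ɣ, s, …/ — and no other single listed feature has exactly this extension, so two is the minimum.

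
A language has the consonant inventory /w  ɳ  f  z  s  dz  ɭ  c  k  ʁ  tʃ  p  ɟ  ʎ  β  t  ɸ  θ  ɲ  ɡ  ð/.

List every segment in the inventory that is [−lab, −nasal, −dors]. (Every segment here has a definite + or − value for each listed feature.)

z, s, dz, ɭ, tʃ, t, θ, ð

Eliminate segments failing any feature: /w, f, p, β, ɸ/ are [+labial]; /ɳ, ɲ/ are [+nasal]; /c, k, ʁ, ɟ, ʎ, ɡ/ are [+dorsal]. The remaining /z, s, dz, ɭ, tʃ, t, θ, ð/ satisfy [−labial], [−nasal], [−dorsal].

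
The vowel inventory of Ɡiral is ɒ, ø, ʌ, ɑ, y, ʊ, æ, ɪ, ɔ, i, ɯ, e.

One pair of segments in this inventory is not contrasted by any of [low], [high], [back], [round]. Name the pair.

On the given features, /ɪ/ and /i/ have an identical profile: [-low], [+high], [-back], [-round]. No other two segments in the inventory coincide on all 4 features. (They do differ in [tense], which is not among the given features.)

ɪ, i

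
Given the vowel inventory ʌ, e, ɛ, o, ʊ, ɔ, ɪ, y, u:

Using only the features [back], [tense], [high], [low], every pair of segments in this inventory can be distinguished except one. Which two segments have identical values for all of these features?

ʌ, ɔ

Both /ʌ/ and /ɔ/ are [+back], [−tense], [−high], [−low]. Since the list omits [labial] and [round] — which do distinguish the mid back unrounded lax vowel from the mid back rounded lax vowel — this pair collapses; all other pairs remain distinct.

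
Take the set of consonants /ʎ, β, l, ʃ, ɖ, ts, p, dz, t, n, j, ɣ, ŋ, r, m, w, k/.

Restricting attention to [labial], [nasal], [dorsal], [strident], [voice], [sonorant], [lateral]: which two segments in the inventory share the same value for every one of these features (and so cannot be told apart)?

ts, ʃ

Both /ts/ and /ʃ/ are [-labial], [-nasal], [-dorsal], [+strident], [-voice], [-sonorant], [-lateral]. Since the list omits [continuant], [anterior] and [distributed] — which do distinguish the voiceless alveolar affricate from the voiceless postalveolar fricative — this pair collapses; all other pairs remain distinct.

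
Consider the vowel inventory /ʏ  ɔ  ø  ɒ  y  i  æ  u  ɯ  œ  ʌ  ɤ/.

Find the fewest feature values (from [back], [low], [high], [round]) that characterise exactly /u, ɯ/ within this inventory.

[+high, +back]

/u, ɯ/ are all [+high], [+back], and no other segment in the inventory matches both values. Dropping any one of them over-generates: [+back] alone would also admit /ɔ, ɒ, ʌ, ɤ/; [+high] alone would also admit /ʏ, y, i/. No other single listed feature picks out exactly this set either, so fewer than two features will not do.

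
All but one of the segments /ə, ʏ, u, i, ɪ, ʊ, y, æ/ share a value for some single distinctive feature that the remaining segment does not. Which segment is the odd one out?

The remaining segments after removing /æ/ share [-low]; /æ/ (low front unrounded vowel) is [+low]. For every other candidate removal, the leftover set fails to share any single feature value that the removed segment lacks.

æ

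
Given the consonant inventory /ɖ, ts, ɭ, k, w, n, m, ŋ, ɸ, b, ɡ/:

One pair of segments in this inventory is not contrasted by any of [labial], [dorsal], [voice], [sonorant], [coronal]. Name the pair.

Both /n/ and /ɭ/ are [-labial], [-dorsal], [+voice], [+sonorant], [+coronal]. Since the list omits [nasal], [lateral] and [anterior] — which do distinguish the alveolar nasal from the retroflex lateral approximant — this pair collapses; all other pairs remain distinct.

n, ɭ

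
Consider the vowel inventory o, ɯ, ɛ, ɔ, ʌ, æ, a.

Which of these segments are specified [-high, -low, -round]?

Eliminate segments failing any feature: /o, ɔ/ are [+round]; /ɯ/ is [+high]; /æ, a/ are [+low]. The remaining /ɛ, ʌ/ satisfy [-high], [-low], [-round].

ɛ, ʌ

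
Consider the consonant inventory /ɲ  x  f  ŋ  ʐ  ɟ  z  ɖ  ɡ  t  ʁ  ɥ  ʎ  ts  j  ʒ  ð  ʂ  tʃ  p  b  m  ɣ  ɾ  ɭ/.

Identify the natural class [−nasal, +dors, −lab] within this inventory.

Checking each segment against [−nasal], [+dorsal], [−labial]: /x/ (voiceless velar fricative), /ɟ/ (voiced palatal stop), /ɡ/ (voiced velar stop), /ʁ/ (voiced uvular fricative), /ʎ/ (palatal lateral approximant), /j/ (palatal glide), among others, satisfy every feature; every other segment in the inventory fails at least one.

x, ɟ, ɡ, ʁ, ʎ, j, ɣ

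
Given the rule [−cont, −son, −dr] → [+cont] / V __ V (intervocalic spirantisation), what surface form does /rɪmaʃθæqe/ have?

/q/ satisfies [−cont, −son, −dr] and sits in V __ V. The [+continuant] counterpart of the voiceless uvular stop is /χ/. Other segments in /rɪmaʃθæqe/ either fail the structural description or are not in the environment, so the surface form is [rɪmaʃθæχe].

[rɪmaʃθæχe]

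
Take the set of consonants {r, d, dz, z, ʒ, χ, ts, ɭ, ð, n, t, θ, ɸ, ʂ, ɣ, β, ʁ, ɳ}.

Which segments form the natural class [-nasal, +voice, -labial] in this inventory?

Checking each segment against [-nasal], [+voice], [-labial]: /r/ (alveolar trill), /d/ (voiced alveolar stop), /dz/ (voiced alveolar affricate), /z/ (voiced alveolar fricative), /ʒ/ (voiced postalveolar fricative), /ɭ/ (retroflex lateral approximant), among others, satisfy every feature; every other segment in the inventory fails at least one.

r, d, dz, z, ʒ, ɭ, ð, ɣ, ʁ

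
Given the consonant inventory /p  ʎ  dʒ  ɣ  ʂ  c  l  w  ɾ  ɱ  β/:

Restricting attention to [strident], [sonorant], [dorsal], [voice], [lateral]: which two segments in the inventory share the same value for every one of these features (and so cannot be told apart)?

Both /ɱ/ and /ɾ/ are [−strident], [+sonorant], [−dorsal], [+voice], [−lateral]. Since the list omits [nasal], [labial] and [coronal] — which do distinguish the labiodental nasal from the alveolar tap — this pair collapses; all other pairs remain distinct.

ɱ, ɾ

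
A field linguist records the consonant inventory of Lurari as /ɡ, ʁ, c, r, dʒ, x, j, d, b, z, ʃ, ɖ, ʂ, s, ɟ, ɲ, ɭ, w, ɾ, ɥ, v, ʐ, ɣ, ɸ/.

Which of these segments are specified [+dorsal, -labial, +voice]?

ɡ, ʁ, j, ɟ, ɲ, ɣ

Checking each segment against [+dorsal], [-labial], [+voice]: /ɡ/ (voiced velar stop), /ʁ/ (voiced uvular fricative), /j/ (palatal glide), /ɟ/ (voiced palatal stop), /ɲ/ (palatal nasal), /ɣ/ (voiced velar fricative) satisfy every feature; every other segment in the inventory fails at least one.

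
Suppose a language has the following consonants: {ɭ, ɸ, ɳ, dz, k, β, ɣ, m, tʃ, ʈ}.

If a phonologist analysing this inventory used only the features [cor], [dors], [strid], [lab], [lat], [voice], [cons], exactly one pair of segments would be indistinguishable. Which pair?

m, β

Both /m/ and /β/ are [−coronal], [−dorsal], [−strident], [+labial], [−lateral], [+voice], [+consonantal]. Since the list omits [sonorant], [nasal] and [continuant] — which do distinguish the bilabial nasal from the voiced bilabial fricative — this pair collapses; all other pairs remain distinct.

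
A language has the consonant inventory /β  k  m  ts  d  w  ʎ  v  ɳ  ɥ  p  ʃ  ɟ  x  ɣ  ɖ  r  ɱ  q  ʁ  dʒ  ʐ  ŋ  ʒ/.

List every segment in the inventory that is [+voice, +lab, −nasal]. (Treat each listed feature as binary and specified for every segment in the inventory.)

β, w, v, ɥ

Checking each segment against [+voice], [+labial], [−nasal]: /β/ (voiced bilabial fricative), /w/ (labial-velar glide), /v/ (voiced labiodental fricative), /ɥ/ (labial-palatal glide) satisfy every feature; every other segment in the inventory fails at least one.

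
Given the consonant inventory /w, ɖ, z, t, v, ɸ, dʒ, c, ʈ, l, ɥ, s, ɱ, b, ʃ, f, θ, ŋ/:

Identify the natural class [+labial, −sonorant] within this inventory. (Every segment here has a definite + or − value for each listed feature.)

v, ɸ, b, f

The [+labial] segments are /w, v, ɸ, ɥ, ɱ, b, f/.
Intersecting with [−sonorant] leaves /v, ɸ, b, f/.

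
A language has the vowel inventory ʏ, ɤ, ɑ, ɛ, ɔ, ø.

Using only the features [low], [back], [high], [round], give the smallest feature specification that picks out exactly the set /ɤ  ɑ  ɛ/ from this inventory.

[−round]

Every target segment is [−round] and no other inventory member is, so one feature is enough.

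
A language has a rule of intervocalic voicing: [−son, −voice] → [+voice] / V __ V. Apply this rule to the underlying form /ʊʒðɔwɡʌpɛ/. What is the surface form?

[ʊʒðɔwɡʌbɛ]

The only segment in the rule's environment that also matches [−son, −voice] is /p/. Applying [+voice] turns the voiceless bilabial stop into /b/ (voiced bilabial stop), giving [ʊʒðɔwɡʌbɛ].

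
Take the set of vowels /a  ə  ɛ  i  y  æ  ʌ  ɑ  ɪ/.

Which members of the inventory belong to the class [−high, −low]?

First, the [−high] segments are /a, ə, ɛ, æ, ʌ, ɑ/.
Then [−low] leaves /ə, ɛ, ʌ/.

ə, ɛ, ʌ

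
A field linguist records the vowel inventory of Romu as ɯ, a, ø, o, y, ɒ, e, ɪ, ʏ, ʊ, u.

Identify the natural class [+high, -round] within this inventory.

ɯ, ɪ

Checking each segment against [+high], [-round]: /ɯ/ (high back unrounded vowel), /ɪ/ (high front unrounded lax vowel) satisfy every feature; every other segment in the inventory fails at least one.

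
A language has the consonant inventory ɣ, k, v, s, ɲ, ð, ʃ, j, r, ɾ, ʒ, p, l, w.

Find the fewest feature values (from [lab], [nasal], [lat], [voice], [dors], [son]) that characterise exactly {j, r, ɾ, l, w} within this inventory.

[+son, −nasal]

/j, r, ɾ, l, w/ are all [+sonorant], [−nasal], and no other segment in the inventory matches both values. Dropping any one of them over-generates: [−nasal] alone would also admit /ɣ, k, v, s, …/; [+sonorant] alone would also admit /ɲ/. No other single listed feature picks out exactly this set either, so fewer than two features will not do.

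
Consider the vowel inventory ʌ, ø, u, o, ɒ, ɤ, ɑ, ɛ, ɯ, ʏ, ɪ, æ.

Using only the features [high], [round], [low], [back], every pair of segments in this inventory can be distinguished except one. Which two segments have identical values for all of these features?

ʌ, ɤ

On the given features, /ʌ/ and /ɤ/ have an identical profile: [−high], [−round], [−low], [+back]. No other two segments in the inventory coincide on all 4 features. (They do differ in [tense], which is not among the given features.)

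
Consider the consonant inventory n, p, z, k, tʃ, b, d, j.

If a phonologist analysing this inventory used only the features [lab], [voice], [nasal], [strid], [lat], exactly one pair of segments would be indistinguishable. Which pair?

d, j

Both /d/ and /j/ are [−labial], [+voice], [−nasal], [−strident], [−lateral]. Since the list omits [sonorant], [continuant] and [dorsal] — which do distinguish the voiced alveolar stop from the palatal glide — this pair collapses; all other pairs remain distinct.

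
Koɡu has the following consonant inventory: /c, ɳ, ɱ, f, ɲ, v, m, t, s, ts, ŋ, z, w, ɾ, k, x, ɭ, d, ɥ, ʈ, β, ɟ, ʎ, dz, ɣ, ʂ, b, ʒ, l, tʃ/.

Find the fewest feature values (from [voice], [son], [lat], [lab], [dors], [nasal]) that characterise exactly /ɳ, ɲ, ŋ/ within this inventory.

/ɳ, ɲ, ŋ/ are all [+nasal], [−labial], and no other segment in the inventory matches both values. Dropping any one of them over-generates: [−labial] alone would also admit /c, t, s, ts, …/; [+nasal] alone would also admit /ɱ, m/. No other single listed feature picks out exactly this set either, so fewer than two features will not do.

[+nasal, −lab]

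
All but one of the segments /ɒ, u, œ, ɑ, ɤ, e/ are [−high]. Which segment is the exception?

u

/u/ is the high back rounded tense vowel, which is [+high]; the rest — /œ, ɤ, ɒ, e, ɑ/ — are [−high].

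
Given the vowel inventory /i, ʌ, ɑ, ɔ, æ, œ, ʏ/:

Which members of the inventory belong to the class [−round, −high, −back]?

æ

Eliminate segments failing any feature: /i/ is [+high]; /ʌ, ɑ/ are [+back]; /ɔ, œ, ʏ/ are [+round]. The remaining /æ/ satisfy [−round], [−high], [−back].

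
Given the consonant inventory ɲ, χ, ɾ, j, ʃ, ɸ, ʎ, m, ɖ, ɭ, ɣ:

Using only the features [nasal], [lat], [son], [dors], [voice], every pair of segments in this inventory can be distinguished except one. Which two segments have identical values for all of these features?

ʃ, ɸ

/ʃ/ (voiceless postalveolar fricative) and /ɸ/ (voiceless bilabial fricative) are both [−nasal], [−lateral], [−sonorant], [−dorsal], [−voice], so none of the listed features separates them. (They do differ in [strident], [labial] and [coronal], which are not among the given features.) Every other pair in the inventory differs on at least one listed feature.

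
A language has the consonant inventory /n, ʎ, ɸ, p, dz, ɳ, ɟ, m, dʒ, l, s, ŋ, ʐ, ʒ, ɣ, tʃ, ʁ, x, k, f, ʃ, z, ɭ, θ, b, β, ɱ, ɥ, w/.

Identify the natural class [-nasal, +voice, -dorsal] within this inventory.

Checking each segment against [-nasal], [+voice], [-dorsal]: /dz/ (voiced alveolar affricate), /dʒ/ (voiced postalveolar affricate), /l/ (alveolar lateral approximant), /ʐ/ (voiced retroflex fricative), /ʒ/ (voiced postalveolar fricative), /z/ (voiced alveolar fricative), among others, satisfy every feature; every other segment in the inventory fails at least one.

dz, dʒ, l, ʐ, ʒ, z, ɭ, b, β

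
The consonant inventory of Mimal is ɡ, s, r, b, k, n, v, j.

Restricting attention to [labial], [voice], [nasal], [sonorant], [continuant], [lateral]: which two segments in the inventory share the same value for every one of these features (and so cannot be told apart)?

r, j

Both /r/ and /j/ are [-labial], [+voice], [-nasal], [+sonorant], [+continuant], [-lateral]. Since the list omits [dorsal] — which does distinguish the alveolar trill from the palatal glide — this pair collapses; all other pairs remain distinct.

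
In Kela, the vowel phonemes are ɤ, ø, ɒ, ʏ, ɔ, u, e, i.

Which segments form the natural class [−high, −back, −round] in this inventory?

Checking each segment against [−high], [−back], [−round]: /e/ (mid front unrounded tense vowel) satisfies every feature; every other segment in the inventory fails at least one.

e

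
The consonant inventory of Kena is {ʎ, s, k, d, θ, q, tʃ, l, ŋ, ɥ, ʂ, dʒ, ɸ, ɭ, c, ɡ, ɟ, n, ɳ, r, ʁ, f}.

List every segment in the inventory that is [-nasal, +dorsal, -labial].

ʎ, k, q, c, ɡ, ɟ, ʁ

Eliminate segments failing any feature: /s, d, θ, tʃ, l, ʂ, dʒ, ɸ, ɭ, r, f/ are [-dorsal]; /ŋ, n, ɳ/ are [+nasal]; /ɥ/ is [+labial]. The remaining /ʎ, k, q, c, ɡ, ɟ, ʁ/ satisfy [-nasal], [+dorsal], [-labial].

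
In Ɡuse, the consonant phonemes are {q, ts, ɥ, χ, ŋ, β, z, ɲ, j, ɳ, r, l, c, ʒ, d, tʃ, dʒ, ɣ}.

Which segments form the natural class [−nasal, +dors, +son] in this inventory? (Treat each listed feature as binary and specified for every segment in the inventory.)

ɥ, j

First, the [−nasal] segments are /q, ts, ɥ, χ, β, z, j, r, l, c, ʒ, d, tʃ, dʒ, ɣ/.
Intersecting with [+dorsal] gives /q, ɥ, χ, j, c, ɣ/.
Of those, [+sonorant] leaves /ɥ, j/.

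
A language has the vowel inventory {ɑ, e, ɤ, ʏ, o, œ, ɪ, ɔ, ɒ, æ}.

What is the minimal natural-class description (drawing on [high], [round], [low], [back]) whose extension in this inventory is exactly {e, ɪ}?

/e, ɪ/ are all [-low], [-back], [-round], and no other segment in the inventory matches all three values. Dropping any one of them over-generates: [-back, -round] alone would also admit /æ/; [-low, -round] alone would also admit /ɤ/; [-low, -back] alone would also admit /ʏ, œ/. No other combination of two listed features picks out exactly this set either, so fewer than three features will not do.

[-low, -back, -round]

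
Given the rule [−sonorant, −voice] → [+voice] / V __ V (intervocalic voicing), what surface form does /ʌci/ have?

[ʌɟi]

/c/ satisfies [−sonorant, −voice] and sits in V __ V. The [+voice] counterpart of the voiceless palatal stop is /ɟ/. Other segments in /ʌci/ either fail the structural description or are not in the environment, so the surface form is [ʌɟi].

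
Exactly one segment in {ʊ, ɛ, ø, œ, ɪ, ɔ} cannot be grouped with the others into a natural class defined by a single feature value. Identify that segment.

ø

[tense] groups all but one: /ɪ, ɔ, ʊ, ɛ, œ/ share [−tense] while /ø/ (mid front rounded tense vowel) alone is [+tense]. Removing any other segment would not leave a single-feature class that excludes it.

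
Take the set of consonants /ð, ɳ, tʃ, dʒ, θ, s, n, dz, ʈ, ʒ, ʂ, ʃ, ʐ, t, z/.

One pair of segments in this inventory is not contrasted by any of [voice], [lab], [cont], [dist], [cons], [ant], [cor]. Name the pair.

n, dz

Both /n/ and /dz/ are [+voice], [-labial], [-continuant], [-distributed], [+consonantal], [+anterior], [+coronal]. Since the list omits [sonorant], [nasal] and [strident] — which do distinguish the alveolar nasal from the voiced alveolar affricate — this pair collapses; all other pairs remain distinct.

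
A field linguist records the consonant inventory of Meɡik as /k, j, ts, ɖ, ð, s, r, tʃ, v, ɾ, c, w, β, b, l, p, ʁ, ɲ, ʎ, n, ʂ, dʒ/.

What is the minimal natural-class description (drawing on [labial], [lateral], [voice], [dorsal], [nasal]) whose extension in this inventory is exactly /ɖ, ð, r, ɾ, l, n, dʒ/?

[+voice, −labial, −dorsal]

/ɖ, ð, r, ɾ, l, n, dʒ/ are all [+voice], [−labial], [−dorsal], and no other segment in the inventory matches all three values. Dropping any one of them over-generates: [−labial, −dorsal] alone would also admit /ts, s, tʃ, ʂ/; [+voice, −dorsal] alone would also admit /v, β, b/; [+voice, −labial] alone would also admit /j, ʁ, ɲ, ʎ/. No other combination of two listed features picks out exactly this set either, so fewer than three features will not do.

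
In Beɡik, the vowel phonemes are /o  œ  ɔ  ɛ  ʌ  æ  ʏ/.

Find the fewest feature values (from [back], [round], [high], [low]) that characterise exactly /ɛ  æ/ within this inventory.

/ɛ, æ/ are all [−back], [−round], and no other segment in the inventory matches both values. Dropping any one of them over-generates: [−round] alone would also admit /ʌ/; [−back] alone would also admit /œ, ʏ/. No other single listed feature picks out exactly this set either, so fewer than two features will not do.

[−back, −round]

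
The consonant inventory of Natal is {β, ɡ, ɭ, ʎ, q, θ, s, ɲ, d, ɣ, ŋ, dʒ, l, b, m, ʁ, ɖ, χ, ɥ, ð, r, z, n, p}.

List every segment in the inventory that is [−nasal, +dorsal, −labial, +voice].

Checking each segment against [−nasal], [+dorsal], [−labial], [+voice]: /ɡ/ (voiced velar stop), /ʎ/ (palatal lateral approximant), /ɣ/ (voiced velar fricative), /ʁ/ (voiced uvular fricative) satisfy every feature; every other segment in the inventory fails at least one.

ɡ, ʎ, ɣ, ʁ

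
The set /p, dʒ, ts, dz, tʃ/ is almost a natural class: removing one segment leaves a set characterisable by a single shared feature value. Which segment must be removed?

[delayed release] (equivalently [strident], [labial], [coronal]) groups all but one: /dz, tʃ, dʒ, ts/ share [+delayed release] while /p/ (voiceless bilabial stop) alone is [-delayed release]. Removing any other segment would not leave a single-feature class that excludes it.

p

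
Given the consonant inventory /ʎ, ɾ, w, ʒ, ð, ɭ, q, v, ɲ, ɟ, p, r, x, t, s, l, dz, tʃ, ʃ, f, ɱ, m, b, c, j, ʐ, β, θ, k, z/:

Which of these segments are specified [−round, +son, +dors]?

ʎ, ɲ, j

Among the inventory, the [−round] segments are /ʎ, ɾ, ʒ, ð, ɭ, q, v, ɲ, ɟ, p, r, x, t, s, l, dz, tʃ, ʃ, f, ɱ, m, b, c, j, ʐ, β, θ, k, z/.
Of those, [+sonorant] gives /ʎ, ɾ, ɭ, ɲ, r, l, ɱ, m, j/.
Of those, [+dorsal] leaves /ʎ, ɲ, j/.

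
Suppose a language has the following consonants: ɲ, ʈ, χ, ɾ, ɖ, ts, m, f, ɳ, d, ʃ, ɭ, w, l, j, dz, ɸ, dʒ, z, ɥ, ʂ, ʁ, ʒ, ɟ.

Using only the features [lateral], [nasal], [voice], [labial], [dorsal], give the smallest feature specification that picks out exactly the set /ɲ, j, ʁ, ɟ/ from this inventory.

Every target segment is [+voice], [-labial], [+dorsal]; each remaining inventory member fails at least one of these. Each conjunct is needed — [-labial, +dorsal] alone would also admit /χ/; [+voice, +dorsal] alone would also admit /w, ɥ/; [+voice, -labial] alone would also admit /ɾ, ɖ, ɳ, d, …/ — and no other combination of two listed features has exactly this extension, so three is the minimum.

[+voice, -labial, +dorsal]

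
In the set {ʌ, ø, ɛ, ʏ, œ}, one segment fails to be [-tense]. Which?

ø

/œ, ʌ, ʏ, ɛ/ are all [-tense]; /ø/ (mid front rounded tense vowel) is [+tense].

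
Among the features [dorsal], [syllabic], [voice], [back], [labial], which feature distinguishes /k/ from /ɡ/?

[voice]

The two segments share [+dorsal], [−syllabic], [+back], [−labial]. The only feature from the list on which they differ: /k/ is [−voice] while /ɡ/ is [+voice].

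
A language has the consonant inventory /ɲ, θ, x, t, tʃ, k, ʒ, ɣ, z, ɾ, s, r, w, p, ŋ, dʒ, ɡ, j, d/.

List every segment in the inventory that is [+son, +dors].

Eliminate segments failing any feature: /θ, x, t, tʃ, k, ʒ, ɣ, z, s, p, dʒ, ɡ, d/ are [-sonorant]; /ɾ, r/ are [-dorsal]. The remaining /ɲ, w, ŋ, j/ satisfy [+sonorant], [+dorsal].

ɲ, w, ŋ, j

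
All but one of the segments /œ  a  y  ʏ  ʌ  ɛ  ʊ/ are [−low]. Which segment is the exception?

a

/a/ is the low unrounded vowel, which is [+low]; the rest — /ʏ, ɛ, y, ʊ, ʌ, œ/ — are [−low].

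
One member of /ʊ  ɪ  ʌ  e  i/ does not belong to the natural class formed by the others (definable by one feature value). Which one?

The remaining segments after removing /ʊ/ share [-round]; /ʊ/ (high back rounded lax vowel) is [+round]. For every other candidate removal, the leftover set fails to share any single feature value that the removed segment lacks.

ʊ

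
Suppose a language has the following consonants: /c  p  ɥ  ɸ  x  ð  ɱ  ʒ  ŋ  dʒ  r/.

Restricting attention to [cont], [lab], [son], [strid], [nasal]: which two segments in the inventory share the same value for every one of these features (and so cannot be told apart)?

x, ð

/x/ (voiceless velar fricative) and /ð/ (voiced dental fricative) are both [+continuant], [−labial], [−sonorant], [−strident], [−nasal], so none of the listed features separates them. (They do differ in [voice], [coronal] and [dorsal], which are not among the given features.) Every other pair in the inventory differs on at least one listed feature.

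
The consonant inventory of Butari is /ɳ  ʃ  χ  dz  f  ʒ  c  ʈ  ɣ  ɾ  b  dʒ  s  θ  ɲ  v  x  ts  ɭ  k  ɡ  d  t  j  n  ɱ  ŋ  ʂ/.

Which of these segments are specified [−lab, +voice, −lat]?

ɳ, dz, ʒ, ɣ, ɾ, dʒ, ɲ, ɡ, d, j, n, ŋ

Eliminate segments failing any feature: /ʃ, χ, c, ʈ, s, θ, x, ts, k, t, ʂ/ are [−voice]; /f, b, v, ɱ/ are [+labial]; /ɭ/ is [+lateral]. The remaining /ɳ, dz, ʒ, ɣ, ɾ, dʒ, ɲ, ɡ, d, j, n, ŋ/ satisfy [−labial], [+voice], [−lateral].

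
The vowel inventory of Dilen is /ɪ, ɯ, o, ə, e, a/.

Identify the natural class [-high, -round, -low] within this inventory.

ə, e

Eliminate segments failing any feature: /ɪ, ɯ/ are [+high]; /o/ is [+round]; /a/ is [+low]. The remaining /ə, e/ satisfy [-high], [-round], [-low].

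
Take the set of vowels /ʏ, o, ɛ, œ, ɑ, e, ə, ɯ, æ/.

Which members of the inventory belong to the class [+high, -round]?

ɯ

Checking each segment against [+high], [-round]: /ɯ/ (high back unrounded vowel) satisfies every feature; every other segment in the inventory fails at least one.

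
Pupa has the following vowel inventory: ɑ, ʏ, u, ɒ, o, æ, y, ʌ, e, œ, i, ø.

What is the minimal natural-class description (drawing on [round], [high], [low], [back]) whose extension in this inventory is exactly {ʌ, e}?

The class [-high], [-low], [-round] has exactly /ʌ, e/ as its extension in this inventory. No smaller conjunction from the listed features achieves this: [-low, -round] alone would also admit /i/; [-high, -round] alone would also admit /ɑ, æ/; [-high, -low] alone would also admit /o, œ, ø/; and checking the remaining two-feature bundles turns up none with this extension.

[-high, -low, -round]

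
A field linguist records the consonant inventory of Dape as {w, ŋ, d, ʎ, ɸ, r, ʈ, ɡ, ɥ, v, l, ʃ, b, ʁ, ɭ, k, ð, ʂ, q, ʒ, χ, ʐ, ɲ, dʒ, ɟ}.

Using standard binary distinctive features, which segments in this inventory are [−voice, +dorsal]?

k, q, χ

Checking each segment against [−voice], [+dorsal]: /k/ (voiceless velar stop), /q/ (voiceless uvular stop), /χ/ (voiceless uvular fricative) satisfy every feature; every other segment in the inventory fails at least one.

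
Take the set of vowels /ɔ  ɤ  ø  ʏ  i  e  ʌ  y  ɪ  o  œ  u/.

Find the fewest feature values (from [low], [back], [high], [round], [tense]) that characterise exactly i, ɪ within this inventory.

/i, ɪ/ are all [+high], [-round], and no other segment in the inventory matches both values. Dropping any one of them over-generates: [-round] alone would also admit /ɤ, e, ʌ/; [+high] alone would also admit /ʏ, y, u/. No other single listed feature picks out exactly this set either, so fewer than two features will not do.

[+high, -round]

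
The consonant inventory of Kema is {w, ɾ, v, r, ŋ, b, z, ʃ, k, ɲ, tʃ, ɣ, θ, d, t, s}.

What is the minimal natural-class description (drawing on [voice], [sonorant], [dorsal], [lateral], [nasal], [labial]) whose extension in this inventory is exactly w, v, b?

[+labial]

/w, v, b/ are exactly the [+labial] segments in the inventory, so a single feature suffices.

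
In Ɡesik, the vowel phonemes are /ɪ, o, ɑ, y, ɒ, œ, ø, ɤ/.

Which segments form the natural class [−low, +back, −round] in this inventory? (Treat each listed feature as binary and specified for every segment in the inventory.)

Eliminate segments failing any feature: /ɪ, y, œ, ø/ are [−back]; /o/ is [+round]; /ɑ, ɒ/ are [+low]. The remaining /ɤ/ satisfy [−low], [+back], [−round].

ɤ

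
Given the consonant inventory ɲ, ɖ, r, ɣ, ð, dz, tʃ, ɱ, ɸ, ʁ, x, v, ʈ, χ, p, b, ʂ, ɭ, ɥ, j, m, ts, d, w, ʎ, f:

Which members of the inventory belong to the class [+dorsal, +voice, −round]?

ɲ, ɣ, ʁ, j, ʎ

The [+dorsal] segments are /ɲ, ɣ, ʁ, x, χ, ɥ, j, w, ʎ/.
Then [+voice] gives /ɲ, ɣ, ʁ, ɥ, j, w, ʎ/.
Within that set, [−round] leaves /ɲ, ɣ, ʁ, j, ʎ/.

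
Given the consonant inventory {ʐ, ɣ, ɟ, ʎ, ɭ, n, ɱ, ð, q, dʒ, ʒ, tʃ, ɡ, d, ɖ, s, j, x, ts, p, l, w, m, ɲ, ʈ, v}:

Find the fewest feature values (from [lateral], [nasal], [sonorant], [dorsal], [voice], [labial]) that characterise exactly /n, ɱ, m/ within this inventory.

[+nasal, −dorsal]

Every target segment is [+nasal], [−dorsal]; each remaining inventory member fails at least one of these. Each conjunct is needed — [−dorsal] alone would also admit /ʐ, ɭ, ð, dʒ, …/; [+nasal] alone would also admit /ɲ/ — and no other single listed feature has exactly this extension, so two is the minimum.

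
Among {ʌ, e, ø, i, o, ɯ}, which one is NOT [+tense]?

ʌ

Every segment except /ʌ/ is [+tense]. /ʌ/ (mid back unrounded lax vowel) is [−tense], so it is the exception.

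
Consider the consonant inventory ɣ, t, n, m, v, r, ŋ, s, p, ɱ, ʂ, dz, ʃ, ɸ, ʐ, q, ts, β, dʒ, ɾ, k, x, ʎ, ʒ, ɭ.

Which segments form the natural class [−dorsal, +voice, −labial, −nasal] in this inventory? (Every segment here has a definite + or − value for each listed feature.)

Eliminate segments failing any feature: /ɣ, ŋ, q, k, x, ʎ/ are [+dorsal]; /t, s, p, ʂ, ʃ, ɸ, ts/ are [−voice]; /n/ is [+nasal]; /m, v, ɱ, β/ are [+labial]. The remaining /r, dz, ʐ, dʒ, ɾ, ʒ, ɭ/ satisfy [−dorsal], [+voice], [−labial], [−nasal].

r, dz, ʐ, dʒ, ɾ, ʒ, ɭ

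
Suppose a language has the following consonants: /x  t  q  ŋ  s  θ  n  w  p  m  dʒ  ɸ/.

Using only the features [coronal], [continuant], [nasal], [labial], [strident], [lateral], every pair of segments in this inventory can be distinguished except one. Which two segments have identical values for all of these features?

/ɸ/ (voiceless bilabial fricative) and /w/ (labial-velar glide) are both [−coronal], [+continuant], [−nasal], [+labial], [−strident], [−lateral], so none of the listed features separates them. (They do differ in [sonorant], [voice], [round] and [dorsal], which are not among the given features.) Every other pair in the inventory differs on at least one listed feature.

ɸ, w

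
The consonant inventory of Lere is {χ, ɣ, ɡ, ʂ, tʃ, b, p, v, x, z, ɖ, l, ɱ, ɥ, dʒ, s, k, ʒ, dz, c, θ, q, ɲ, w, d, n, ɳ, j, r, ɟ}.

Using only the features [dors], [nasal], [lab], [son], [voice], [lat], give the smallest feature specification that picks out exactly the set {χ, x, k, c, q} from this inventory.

[−voice, +dors]

/χ, x, k, c, q/ are all [−voice], [+dorsal], and no other segment in the inventory matches both values. Dropping any one of them over-generates: [+dorsal] alone would also admit /ɣ, ɡ, ɥ, ɲ, …/; [−voice] alone would also admit /ʂ, tʃ, p, s, …/. No other single listed feature picks out exactly this set either, so fewer than two features will not do.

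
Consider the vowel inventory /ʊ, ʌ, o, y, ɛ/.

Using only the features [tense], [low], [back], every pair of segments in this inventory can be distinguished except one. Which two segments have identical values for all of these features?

ʊ, ʌ

On the given features, /ʊ/ and /ʌ/ have an identical profile: [-tense], [-low], [+back]. No other two segments in the inventory coincide on all 3 features. (They do differ in [labial], [round] and [high], which are not among the given features.)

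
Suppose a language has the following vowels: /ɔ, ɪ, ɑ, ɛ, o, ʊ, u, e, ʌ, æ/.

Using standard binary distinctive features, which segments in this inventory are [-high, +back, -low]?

ɔ, o, ʌ

Eliminate segments failing any feature: /ɪ, ʊ, u/ are [+high]; /ɑ/ is [+low]; /ɛ, e, æ/ are [-back]. The remaining /ɔ, o, ʌ/ satisfy [-high], [+back], [-low].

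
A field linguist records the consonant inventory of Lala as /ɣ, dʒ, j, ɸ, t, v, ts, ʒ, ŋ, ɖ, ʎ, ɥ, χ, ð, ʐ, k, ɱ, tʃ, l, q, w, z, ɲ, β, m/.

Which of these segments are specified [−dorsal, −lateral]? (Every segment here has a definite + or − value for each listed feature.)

The [−dorsal] segments are /dʒ, ɸ, t, v, ts, ʒ, ɖ, ð, ʐ, ɱ, tʃ, l, z, β, m/.
Intersecting with [−lateral] leaves /dʒ, ɸ, t, v, ts, ʒ, ɖ, ð, ʐ, ɱ, tʃ, z, β, m/.

dʒ, ɸ, t, v, ts, ʒ, ɖ, ð, ʐ, ɱ, tʃ, z, β, m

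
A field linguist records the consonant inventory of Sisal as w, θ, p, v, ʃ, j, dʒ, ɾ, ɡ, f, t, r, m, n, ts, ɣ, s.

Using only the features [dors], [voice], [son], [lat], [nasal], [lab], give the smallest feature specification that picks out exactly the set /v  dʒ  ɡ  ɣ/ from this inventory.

The class [−sonorant], [+voice] has exactly /v, dʒ, ɡ, ɣ/ as its extension in this inventory. No smaller conjunction from the listed features achieves this: [+voice] alone would also admit /w, j, ɾ, r, …/; [−sonorant] alone would also admit /θ, p, ʃ, f, …/; and checking the remaining single features turns up none with this extension.

[−son, +voice]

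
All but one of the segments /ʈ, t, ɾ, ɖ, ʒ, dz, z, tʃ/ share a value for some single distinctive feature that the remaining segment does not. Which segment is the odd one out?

The remaining segments after removing /ɾ/ share [-sonorant]; /ɾ/ (alveolar tap) is [+sonorant]. For every other candidate removal, the leftover set fails to share any single feature value that the removed segment lacks.

ɾ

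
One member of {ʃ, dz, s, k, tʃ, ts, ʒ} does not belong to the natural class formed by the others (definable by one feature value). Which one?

k

The remaining segments after removing /k/ share [+strident]; /k/ (voiceless velar stop) is [−strident]. For every other candidate removal, the leftover set fails to share any single feature value that the removed segment lacks.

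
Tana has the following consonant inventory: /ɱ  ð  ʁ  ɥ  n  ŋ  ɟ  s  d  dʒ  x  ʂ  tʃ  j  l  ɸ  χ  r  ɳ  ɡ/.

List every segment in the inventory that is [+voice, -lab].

ð, ʁ, n, ŋ, ɟ, d, dʒ, j, l, r, ɳ, ɡ

Checking each segment against [+voice], [-labial]: /ð/ (voiced dental fricative), /ʁ/ (voiced uvular fricative), /n/ (alveolar nasal), /ŋ/ (velar nasal), /ɟ/ (voiced palatal stop), /d/ (voiced alveolar stop), among others, satisfy every feature; every other segment in the inventory fails at least one.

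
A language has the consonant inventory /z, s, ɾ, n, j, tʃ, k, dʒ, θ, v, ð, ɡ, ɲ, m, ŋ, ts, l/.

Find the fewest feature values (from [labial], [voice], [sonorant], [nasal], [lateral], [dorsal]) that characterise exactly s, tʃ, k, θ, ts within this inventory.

/s, tʃ, k, θ, ts/ are exactly the [-voice] segments in the inventory, so a single feature suffices.

[-voice]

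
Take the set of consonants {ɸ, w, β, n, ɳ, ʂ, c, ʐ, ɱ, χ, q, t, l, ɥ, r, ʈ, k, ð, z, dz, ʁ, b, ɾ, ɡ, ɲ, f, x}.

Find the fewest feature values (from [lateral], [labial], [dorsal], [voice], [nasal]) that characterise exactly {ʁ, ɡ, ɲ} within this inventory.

Every target segment is [+voice], [-labial], [+dorsal]; each remaining inventory member fails at least one of these. Each conjunct is needed — [-labial, +dorsal] alone would also admit /c, χ, q, k, …/; [+voice, +dorsal] alone would also admit /w, ɥ/; [+voice, -labial] alone would also admit /n, ɳ, ʐ, l, …/ — and no other combination of two listed features has exactly this extension, so three is the minimum.

[+voice, -labial, +dorsal]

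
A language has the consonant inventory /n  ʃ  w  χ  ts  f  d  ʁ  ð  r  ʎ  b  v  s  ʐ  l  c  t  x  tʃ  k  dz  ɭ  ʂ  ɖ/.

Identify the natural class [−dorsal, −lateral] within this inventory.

The [−dorsal] segments are /n, ʃ, ts, f, d, ð, r, b, v, s, ʐ, l, t, tʃ, dz, ɭ, ʂ, ɖ/.
Of those, [−lateral] leaves /n, ʃ, ts, f, d, ð, r, b, v, s, ʐ, t, tʃ, dz, ʂ, ɖ/.

n, ʃ, ts, f, d, ð, r, b, v, s, ʐ, t, tʃ, dz, ʂ, ɖ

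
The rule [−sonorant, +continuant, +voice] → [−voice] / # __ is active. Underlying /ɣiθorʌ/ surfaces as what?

[xiθorʌ]

/ɣ/ satisfies [−sonorant, +continuant, +voice] and sits in # __. The [−voice] counterpart of the voiced velar fricative is /x/. Other segments in /ɣiθorʌ/ either fail the structural description or are not in the environment, so the surface form is [xiθorʌ].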